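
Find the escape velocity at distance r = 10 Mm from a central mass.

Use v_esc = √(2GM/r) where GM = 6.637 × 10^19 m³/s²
r = 10 Mm = 1 × 10^7 m
GM = 6.637 × 10^19 m³/s²
2GM/r = 2 × (6.637 × 10^19) / (1 × 10^7) = 1.3274 × 10^13 m²/s²
v_esc = √(2GM/r) = 3.64335 × 10^6 m/s ≈ 3643 km/s

Final answer: 3643 km/s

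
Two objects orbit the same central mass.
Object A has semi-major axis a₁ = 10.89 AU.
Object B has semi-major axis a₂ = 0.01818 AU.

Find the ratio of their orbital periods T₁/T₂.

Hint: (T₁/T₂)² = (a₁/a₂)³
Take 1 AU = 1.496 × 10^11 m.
a₁ = 10.89 AU = 1.62914 × 10^12 m
a₂ = 0.01818 AU = 2.71973 × 10^9 m
a₁/a₂ = 599.01
T₁/T₂ = (a₁/a₂)^(3/2) = (599.01)^1.5 = 14660.6

Final answer: T₁/T₂ = 1.466 × 10^4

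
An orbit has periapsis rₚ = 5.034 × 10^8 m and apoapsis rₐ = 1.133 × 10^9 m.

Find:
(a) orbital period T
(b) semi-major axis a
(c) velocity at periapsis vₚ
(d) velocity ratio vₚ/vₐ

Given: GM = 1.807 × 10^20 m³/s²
rₚ = 5.034 × 10^8 m
rₐ = 1.133 × 10^9 m
GM = 1.807 × 10^20 m³/s²
a = (rₚ + rₐ)/2 = 8.182 × 10^8 m
e = (rₐ − rₚ)/(rₐ + rₚ) = (6.296 × 10^8) / (1.6364 × 10^9) = 0.384747
(a) a³ = 5.47745 × 10^26 m³;  T = 2π √(a³/GM) = 2π × 1741.05 s = 10939.3 s ≈ 3.039 hours
(b) a = 8.182 × 10^8 m ≈ 8.182 × 10^8 m
(c) vₚ² = GM (2/rₚ − 1/a) = 1.807 × 10^20 × (3.97298 × 10^-9 − 1.2222 × 10^-9) = 4.97068 × 10^11 m²/s²;  vₚ = 705030 m/s ≈ 705 km/s
(d) vₚ/vₐ = rₐ/rₚ (angular momentum) = (1.133 × 10^9) / (5.034 × 10^8) = 2.2507 ≈ 2.251

Final answer:
(a) orbital period T = 3.039 hours
(b) semi-major axis a = 8.182 × 10^8 m
(c) velocity at periapsis vₚ = 705 km/s
(d) velocity ratio vₚ/vₐ = 2.251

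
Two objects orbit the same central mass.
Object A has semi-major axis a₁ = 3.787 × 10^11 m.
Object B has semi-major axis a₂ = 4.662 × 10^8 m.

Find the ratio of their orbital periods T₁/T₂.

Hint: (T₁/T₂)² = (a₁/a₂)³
a₁ = 3.787 × 10^11 m
a₂ = 4.662 × 10^8 m
a₁/a₂ = 812.312
T₁/T₂ = (a₁/a₂)^(3/2) = (812.312)^1.5 = 23151.8

Final answer: T₁/T₂ = 2.315 × 10^4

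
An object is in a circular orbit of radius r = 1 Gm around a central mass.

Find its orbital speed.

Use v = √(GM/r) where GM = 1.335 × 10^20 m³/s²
r = 1 Gm = 1 × 10^9 m
GM = 1.335 × 10^20 m³/s²
GM/r = (1.335 × 10^20) / (1 × 10^9) = 1.335 × 10^11 m²/s²
v = √(GM/r) = 365377 m/s ≈ 365.4 km/s

Final answer: 365.4 km/s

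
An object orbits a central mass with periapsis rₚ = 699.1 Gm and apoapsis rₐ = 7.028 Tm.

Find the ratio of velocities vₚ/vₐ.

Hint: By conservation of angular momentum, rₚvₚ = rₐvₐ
rₚ = 699.1 Gm = 6.991 × 10^11 m
rₐ = 7.028 Tm = 7.028 × 10^12 m
rₚvₚ = rₐvₐ  ⇒  vₚ/vₐ = rₐ/rₚ
vₚ/vₐ = (7.028 × 10^12) / (6.991 × 10^11) = 10.0529

Final answer: vₚ/vₐ = 10.05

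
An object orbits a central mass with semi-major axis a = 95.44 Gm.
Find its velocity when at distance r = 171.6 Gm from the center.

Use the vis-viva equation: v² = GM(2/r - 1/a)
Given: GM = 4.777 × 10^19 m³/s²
a = 95.44 Gm = 9.544 × 10^10 m
r = 171.6 Gm = 1.716 × 10^11 m
GM = 4.777 × 10^19 m³/s²
2/r − 1/a = 1.1655 × 10^-11 − 1.04778 × 10^-11 = 1.17722 × 10^-12 m⁻¹
v² = GM (2/r − 1/a) = 5.6236 × 10^7 m²/s²
v = 7499.07 m/s ≈ 7.499 km/s

Final answer: 7.499 km/s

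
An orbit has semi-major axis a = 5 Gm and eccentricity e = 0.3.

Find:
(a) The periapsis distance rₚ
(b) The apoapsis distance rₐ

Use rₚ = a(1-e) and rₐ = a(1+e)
a = 5 Gm = 5 × 10^9 m
e = 0.3:  1 − e = 0.7,  1 + e = 1.3
(a) rₚ = a(1 − e) = 5 × 10^9 m × 0.7 = 3.5 × 10^9 m ≈ 3.5 Gm
(b) rₐ = a(1 + e) = 5 × 10^9 m × 1.3 = 6.5 × 10^9 m ≈ 6.5 Gm

Final answer:
(a) rₚ = 3.5 Gm
(b) rₐ = 6.5 Gm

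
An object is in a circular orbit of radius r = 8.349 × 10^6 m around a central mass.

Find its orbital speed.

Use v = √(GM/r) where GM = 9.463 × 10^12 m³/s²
r = 8.349 × 10^6 m
GM = 9.463 × 10^12 m³/s²
GM/r = (9.463 × 10^12) / (8.349 × 10^6) = 1.13343 × 10^6 m²/s²
v = √(GM/r) = 1064.63 m/s ≈ 1.065 km/s

Final answer: 1.065 km/s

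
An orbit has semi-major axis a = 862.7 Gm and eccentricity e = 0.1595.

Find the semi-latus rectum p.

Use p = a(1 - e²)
a = 862.7 Gm = 8.627 × 10^11 m
e = 0.1595,  e² = 0.0254403,  1 − e² = 0.97456
p = a(1 − e²) = 8.627 × 10^11 m × 0.97456 = 8.40753 × 10^11 m ≈ 840.8 Gm

Final answer: p = 840.8 Gm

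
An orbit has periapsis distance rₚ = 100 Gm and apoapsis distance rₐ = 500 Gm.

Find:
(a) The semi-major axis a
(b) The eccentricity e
rₚ = 100 Gm = 1 × 10^11 m
rₐ = 500 Gm = 5 × 10^11 m
(a) a = (rₚ + rₐ)/2 = 3 × 10^11 m ≈ 300 Gm
(b) e = (rₐ − rₚ)/(rₐ + rₚ) = (4 × 10^11) / (6 × 10^11) = 0.666667

Final answer:
(a) a = 300 Gm
(b) e = 0.6667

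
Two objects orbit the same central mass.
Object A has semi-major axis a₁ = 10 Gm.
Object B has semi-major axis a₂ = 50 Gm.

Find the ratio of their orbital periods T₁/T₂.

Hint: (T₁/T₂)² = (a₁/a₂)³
a₁ = 10 Gm = 1 × 10^10 m
a₂ = 50 Gm = 5 × 10^10 m
a₁/a₂ = 0.2
T₁/T₂ = (a₁/a₂)^(3/2) = (0.2)^1.5 = 0.0894427

Final answer: T₁/T₂ = 0.08944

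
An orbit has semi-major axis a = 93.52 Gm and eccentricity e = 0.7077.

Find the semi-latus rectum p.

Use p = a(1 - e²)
a = 93.52 Gm = 9.352 × 10^10 m
e = 0.7077,  e² = 0.500839,  1 − e² = 0.499161
p = a(1 − e²) = 9.352 × 10^10 m × 0.499161 = 4.66815 × 10^10 m ≈ 46.68 Gm

Final answer: p = 46.68 Gm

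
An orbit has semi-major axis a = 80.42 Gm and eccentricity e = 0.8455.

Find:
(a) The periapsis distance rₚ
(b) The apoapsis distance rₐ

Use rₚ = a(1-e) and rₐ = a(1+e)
a = 80.42 Gm = 8.042 × 10^10 m
e = 0.8455:  1 − e = 0.1545,  1 + e = 1.8455
(a) rₚ = a(1 − e) = 8.042 × 10^10 m × 0.1545 = 1.24249 × 10^10 m ≈ 12.42 Gm
(b) rₐ = a(1 + e) = 8.042 × 10^10 m × 1.8455 = 1.48415 × 10^11 m ≈ 148.4 Gm

Final answer:
(a) rₚ = 12.42 Gm
(b) rₐ = 148.4 Gm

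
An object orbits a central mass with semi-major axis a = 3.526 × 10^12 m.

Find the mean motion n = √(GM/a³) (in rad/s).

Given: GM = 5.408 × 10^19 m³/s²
a = 3.526 × 10^12 m
GM = 5.408 × 10^19 m³/s²
a³ = 4.38376 × 10^37 m³
GM/a³ = (5.408 × 10^19) / (4.38376 × 10^37) = 1.23364 × 10^-18 s⁻²
n = √(GM/a³) = 1.1107 × 10^-9 rad/s ≈ 1.111 × 10^-9 rad/s

Final answer: n = 1.111 × 10^-9 rad/s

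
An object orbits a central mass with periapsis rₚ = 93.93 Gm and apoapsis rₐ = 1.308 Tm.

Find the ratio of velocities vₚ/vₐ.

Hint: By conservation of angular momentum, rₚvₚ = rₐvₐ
rₚ = 93.93 Gm = 9.393 × 10^10 m
rₐ = 1.308 Tm = 1.308 × 10^12 m
rₚvₚ = rₐvₐ  ⇒  vₚ/vₐ = rₐ/rₚ
vₚ/vₐ = (1.308 × 10^12) / (9.393 × 10^10) = 13.9253

Final answer: vₚ/vₐ = 13.93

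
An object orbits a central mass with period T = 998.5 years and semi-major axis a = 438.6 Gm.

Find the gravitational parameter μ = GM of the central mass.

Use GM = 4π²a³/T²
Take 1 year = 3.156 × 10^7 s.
T = 998.5 years = 3.15127 × 10^10 s
a = 438.6 Gm = 4.386 × 10^11 m
a³ = 8.43735 × 10^34 m³
T² = 9.93048 × 10^20 s²
GM = 4π² × (8.43735 × 10^34) / (9.93048 × 10^20) = 3.35425 × 10^15 m³/s²
GM ≈ 3.354 × 10^15 m³/s²

Final answer: GM = 3.354 × 10^15 m³/s²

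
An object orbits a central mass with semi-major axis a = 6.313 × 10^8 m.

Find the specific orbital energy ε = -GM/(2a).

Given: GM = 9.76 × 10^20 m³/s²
a = 6.313 × 10^8 m
GM = 9.76 × 10^20 m³/s²
2a = 1.2626 × 10^9 m
ε = −GM/(2a) = -7.73008 × 10^11 J/kg ≈ -773 GJ/kg

Final answer: -773 GJ/kg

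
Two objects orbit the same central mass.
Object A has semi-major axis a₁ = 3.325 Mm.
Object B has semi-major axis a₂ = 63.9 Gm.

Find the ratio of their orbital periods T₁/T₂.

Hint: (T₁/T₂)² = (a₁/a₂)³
a₁ = 3.325 Mm = 3.325 × 10^6 m
a₂ = 63.9 Gm = 6.39 × 10^10 m
a₁/a₂ = 5.20344 × 10^-5
T₁/T₂ = (a₁/a₂)^(3/2) = (5.20344 × 10^-5)^1.5 = 3.7535 × 10^-7

Final answer: T₁/T₂ = 3.753 × 10^-7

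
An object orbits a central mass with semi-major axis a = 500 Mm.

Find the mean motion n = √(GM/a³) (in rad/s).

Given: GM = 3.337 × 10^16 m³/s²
a = 500 Mm = 5 × 10^8 m
GM = 3.337 × 10^16 m³/s²
a³ = 1.25 × 10^26 m³
GM/a³ = (3.337 × 10^16) / (1.25 × 10^26) = 2.6696 × 10^-10 s⁻²
n = √(GM/a³) = 1.63389 × 10^-5 rad/s ≈ 1.634 × 10^-5 rad/s

Final answer: n = 1.634 × 10^-5 rad/s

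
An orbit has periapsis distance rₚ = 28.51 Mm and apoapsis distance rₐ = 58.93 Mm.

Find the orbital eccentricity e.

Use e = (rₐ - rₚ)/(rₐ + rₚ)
rₚ = 28.51 Mm = 2.851 × 10^7 m
rₐ = 58.93 Mm = 5.893 × 10^7 m
rₐ − rₚ = 3.042 × 10^7 m
rₐ + rₚ = 8.744 × 10^7 m
e = (rₐ − rₚ)/(rₐ + rₚ) = 0.347896

Final answer: e = 0.3479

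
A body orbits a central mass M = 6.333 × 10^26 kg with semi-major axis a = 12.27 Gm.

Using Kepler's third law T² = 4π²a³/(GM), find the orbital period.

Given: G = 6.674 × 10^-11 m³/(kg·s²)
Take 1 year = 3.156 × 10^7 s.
M = 6.333 × 10^26 kg
GM = G × M = 6.674 × 10^-11 × 6.333 × 10^26 = 4.22664 × 10^16 m³/s²
a = 12.27 Gm = 1.227 × 10^10 m
a³ = 1.84728 × 10^30 m³
T = 2π √(a³/GM) = 2π √((1.84728 × 10^30) / (4.22664 × 10^16)) = 2π × 6.61103 × 10^6 s
T = 4.15383 × 10^7 s ≈ 1.316 years

Final answer: 1.316 years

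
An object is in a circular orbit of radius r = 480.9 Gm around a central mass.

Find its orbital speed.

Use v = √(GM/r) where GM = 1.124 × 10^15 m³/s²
r = 480.9 Gm = 4.809 × 10^11 m
GM = 1.124 × 10^15 m³/s²
GM/r = (1.124 × 10^15) / (4.809 × 10^11) = 2337.28 m²/s²
v = √(GM/r) = 48.3455 m/s ≈ 48.35 m/s

Final answer: 48.35 m/s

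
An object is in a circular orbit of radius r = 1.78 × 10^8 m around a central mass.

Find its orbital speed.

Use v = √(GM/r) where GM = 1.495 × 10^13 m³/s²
r = 1.78 × 10^8 m
GM = 1.495 × 10^13 m³/s²
GM/r = (1.495 × 10^13) / (1.78 × 10^8) = 83988.8 m²/s²
v = √(GM/r) = 289.808 m/s ≈ 289.8 m/s

Final answer: 289.8 m/s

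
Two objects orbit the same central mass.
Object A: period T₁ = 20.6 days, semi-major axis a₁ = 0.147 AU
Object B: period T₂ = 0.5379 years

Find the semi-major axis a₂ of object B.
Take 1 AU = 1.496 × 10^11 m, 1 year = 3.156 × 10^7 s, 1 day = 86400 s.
T₁ = 20.6 days = 1.77984 × 10^6 s
T₂ = 0.5379 years = 1.69761 × 10^7 s
a₁ = 0.147 AU = 2.19912 × 10^10 m
Kepler's third law: (T₂/T₁)² = (a₂/a₁)³  ⇒  a₂ = a₁ (T₂/T₁)^(2/3)
T₂/T₁ = 9.53801
(T₂/T₁)^(2/3) = 4.49751
a₂ = 2.19912 × 10^10 m × 4.49751 = 9.89055 × 10^10 m ≈ 0.6611 AU

Final answer: a₂ = 0.6611 AU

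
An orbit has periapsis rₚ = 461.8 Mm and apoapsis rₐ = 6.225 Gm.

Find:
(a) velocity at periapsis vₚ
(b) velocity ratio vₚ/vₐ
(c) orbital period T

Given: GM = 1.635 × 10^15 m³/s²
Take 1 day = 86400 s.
rₚ = 461.8 Mm = 4.618 × 10^8 m
rₐ = 6.225 Gm = 6.225 × 10^9 m
GM = 1.635 × 10^15 m³/s²
a = (rₚ + rₐ)/2 = 3.3434 × 10^9 m
e = (rₐ − rₚ)/(rₐ + rₚ) = (5.7632 × 10^9) / (6.6868 × 10^9) = 0.861877
(a) vₚ² = GM (2/rₚ − 1/a) = 1.635 × 10^15 × (4.33088 × 10^-9 − 2.99097 × 10^-10) = 6.59196 × 10^6 m²/s²;  vₚ = 2567.48 m/s ≈ 2.567 km/s
(b) vₚ/vₐ = rₐ/rₚ (angular momentum) = (6.225 × 10^9) / (4.618 × 10^8) = 13.4799 ≈ 13.48
(c) a³ = 3.73736 × 10^28 m³;  T = 2π √(a³/GM) = 2π × 4.78105 × 10^6 s = 3.00402 × 10^7 s ≈ 347.7 days

Final answer:
(a) velocity at periapsis vₚ = 2.567 km/s
(b) velocity ratio vₚ/vₐ = 13.48
(c) orbital period T = 347.7 days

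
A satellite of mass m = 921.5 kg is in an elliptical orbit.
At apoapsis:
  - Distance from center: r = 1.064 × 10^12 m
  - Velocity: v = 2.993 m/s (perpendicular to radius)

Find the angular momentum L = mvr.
r = 1.064 × 10^12 m
v = 2.993 m/s
vr = 2.993 × 1.064 × 10^12 = 3.18455 × 10^12 m²/s
L = m × vr = 921.5 × 3.18455 × 10^12 = 2.93456 × 10^15 kg·m²/s ≈ 2.935 × 10^15 kg·m²/s

Final answer: L = 2.935 × 10^15 kg·m²/s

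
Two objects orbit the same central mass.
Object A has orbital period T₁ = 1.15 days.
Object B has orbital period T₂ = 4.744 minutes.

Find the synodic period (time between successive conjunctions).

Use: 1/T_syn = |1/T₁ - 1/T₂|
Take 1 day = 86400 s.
T₁ = 1.15 days = 99360 s
T₂ = 4.744 minutes = 284.64 s
1/T₁ = 1.00644 × 10^-5 s⁻¹
1/T₂ = 0.00351321 s⁻¹
|1/T₁ − 1/T₂| = 0.00350315 s⁻¹
T_syn = 1 / |1/T₁ − 1/T₂| = 285.458 s ≈ 4.758 minutes

Final answer: T_syn = 4.758 minutes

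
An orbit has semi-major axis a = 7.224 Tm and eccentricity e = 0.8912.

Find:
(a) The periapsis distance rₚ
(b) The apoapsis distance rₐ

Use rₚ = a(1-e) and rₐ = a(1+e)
a = 7.224 Tm = 7.224 × 10^12 m
e = 0.8912:  1 − e = 0.1088,  1 + e = 1.8912
(a) rₚ = a(1 − e) = 7.224 × 10^12 m × 0.1088 = 7.85971 × 10^11 m ≈ 786 Gm
(b) rₐ = a(1 + e) = 7.224 × 10^12 m × 1.8912 = 1.3662 × 10^13 m ≈ 13.66 Tm

Final answer:
(a) rₚ = 786 Gm
(b) rₐ = 13.66 Tm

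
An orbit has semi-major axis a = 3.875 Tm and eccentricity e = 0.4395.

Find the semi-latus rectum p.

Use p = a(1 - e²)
a = 3.875 Tm = 3.875 × 10^12 m
e = 0.4395,  e² = 0.19316,  1 − e² = 0.80684
p = a(1 − e²) = 3.875 × 10^12 m × 0.80684 = 3.1265 × 10^12 m ≈ 3.127 Tm

Final answer: p = 3.127 Tm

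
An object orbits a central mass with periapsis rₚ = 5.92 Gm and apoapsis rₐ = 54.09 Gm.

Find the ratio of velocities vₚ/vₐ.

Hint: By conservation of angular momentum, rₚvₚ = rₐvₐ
rₚ = 5.92 Gm = 5.92 × 10^9 m
rₐ = 54.09 Gm = 5.409 × 10^10 m
rₚvₚ = rₐvₐ  ⇒  vₚ/vₐ = rₐ/rₚ
vₚ/vₐ = (5.409 × 10^10) / (5.92 × 10^9) = 9.13682

Final answer: vₚ/vₐ = 9.137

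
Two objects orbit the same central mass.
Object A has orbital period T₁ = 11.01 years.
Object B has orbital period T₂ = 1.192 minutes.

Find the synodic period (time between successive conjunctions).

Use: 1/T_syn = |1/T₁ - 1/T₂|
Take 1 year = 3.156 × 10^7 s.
T₁ = 11.01 years = 3.47476 × 10^8 s
T₂ = 1.192 minutes = 71.52 s
1/T₁ = 2.8779 × 10^-9 s⁻¹
1/T₂ = 0.0139821 s⁻¹
|1/T₁ − 1/T₂| = 0.0139821 s⁻¹
T_syn = 1 / |1/T₁ − 1/T₂| = 71.52 s ≈ 1.192 minutes

Final answer: T_syn = 1.192 minutes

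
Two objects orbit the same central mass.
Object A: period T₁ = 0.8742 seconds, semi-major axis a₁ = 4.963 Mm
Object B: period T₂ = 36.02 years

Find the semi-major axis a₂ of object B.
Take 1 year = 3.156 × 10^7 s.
T₁ = 0.8742 seconds
T₂ = 36.02 years = 1.13679 × 10^9 s
a₁ = 4.963 Mm = 4.963 × 10^6 m
Kepler's third law: (T₂/T₁)² = (a₂/a₁)³  ⇒  a₂ = a₁ (T₂/T₁)^(2/3)
T₂/T₁ = 1.30038 × 10^9
(T₂/T₁)^(2/3) = 1.19137 × 10^6
a₂ = 4.963 × 10^6 m × 1.19137 × 10^6 = 5.91277 × 10^12 m ≈ 5.913 Tm

Final answer: a₂ = 5.913 Tm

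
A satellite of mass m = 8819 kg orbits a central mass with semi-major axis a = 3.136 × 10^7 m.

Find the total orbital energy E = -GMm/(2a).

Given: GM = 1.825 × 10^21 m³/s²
a = 3.136 × 10^7 m
GM = 1.825 × 10^21 m³/s²
2a = 6.272 × 10^7 m
GMm = 1.825 × 10^21 × 8819 = 1.60947 × 10^25 m³·kg/s²
E = −GMm/(2a) = -2.56612 × 10^17 J ≈ -256.6 PJ

Final answer: -256.6 PJ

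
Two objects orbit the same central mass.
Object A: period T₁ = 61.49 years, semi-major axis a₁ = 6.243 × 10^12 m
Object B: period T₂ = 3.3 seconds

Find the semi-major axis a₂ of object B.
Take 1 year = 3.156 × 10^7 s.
T₁ = 61.49 years = 1.94062 × 10^9 s
T₂ = 3.3 seconds
a₁ = 6.243 × 10^12 m
Kepler's third law: (T₂/T₁)² = (a₂/a₁)³  ⇒  a₂ = a₁ (T₂/T₁)^(2/3)
T₂/T₁ = 1.70048 × 10^-9
(T₂/T₁)^(2/3) = 1.42467 × 10^-6
a₂ = 6.243 × 10^12 m × 1.42467 × 10^-6 = 8.89423 × 10^6 m ≈ 8.894 × 10^6 m

Final answer: a₂ = 8.894 × 10^6 m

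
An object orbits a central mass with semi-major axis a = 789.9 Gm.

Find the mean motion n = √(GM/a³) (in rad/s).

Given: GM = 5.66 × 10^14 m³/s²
a = 789.9 Gm = 7.899 × 10^11 m
GM = 5.66 × 10^14 m³/s²
a³ = 4.92852 × 10^35 m³
GM/a³ = (5.66 × 10^14) / (4.92852 × 10^35) = 1.14842 × 10^-21 s⁻²
n = √(GM/a³) = 3.38883 × 10^-11 rad/s ≈ 3.389 × 10^-11 rad/s

Final answer: n = 3.389 × 10^-11 rad/s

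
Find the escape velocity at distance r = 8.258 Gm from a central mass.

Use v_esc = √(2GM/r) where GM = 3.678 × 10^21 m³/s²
r = 8.258 Gm = 8.258 × 10^9 m
GM = 3.678 × 10^21 m³/s²
2GM/r = 2 × (3.678 × 10^21) / (8.258 × 10^9) = 8.90773 × 10^11 m²/s²
v_esc = √(2GM/r) = 943807 m/s ≈ 943.8 km/s

Final answer: 943.8 km/s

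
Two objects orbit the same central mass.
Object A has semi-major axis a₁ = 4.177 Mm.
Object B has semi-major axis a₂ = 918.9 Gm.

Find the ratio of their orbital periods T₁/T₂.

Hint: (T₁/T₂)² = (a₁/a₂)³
a₁ = 4.177 Mm = 4.177 × 10^6 m
a₂ = 918.9 Gm = 9.189 × 10^11 m
a₁/a₂ = 4.54565 × 10^-6
T₁/T₂ = (a₁/a₂)^(3/2) = (4.54565 × 10^-6)^1.5 = 9.69157 × 10^-9

Final answer: T₁/T₂ = 9.692 × 10^-9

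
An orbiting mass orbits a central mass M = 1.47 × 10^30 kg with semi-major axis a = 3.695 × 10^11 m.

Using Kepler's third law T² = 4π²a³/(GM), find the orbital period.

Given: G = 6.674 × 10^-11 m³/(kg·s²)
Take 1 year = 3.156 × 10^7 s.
M = 1.47 × 10^30 kg
GM = G × M = 6.674 × 10^-11 × 1.47 × 10^30 = 9.81078 × 10^19 m³/s²
a = 3.695 × 10^11 m
a³ = 5.04479 × 10^34 m³
T = 2π √(a³/GM) = 2π √((5.04479 × 10^34) / (9.81078 × 10^19)) = 2π × 2.26762 × 10^7 s
T = 1.42479 × 10^8 s ≈ 4.515 years

Final answer: 4.515 years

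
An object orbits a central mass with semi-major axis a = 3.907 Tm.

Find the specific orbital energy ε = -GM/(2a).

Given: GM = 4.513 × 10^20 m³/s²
a = 3.907 Tm = 3.907 × 10^12 m
GM = 4.513 × 10^20 m³/s²
2a = 7.814 × 10^12 m
ε = −GM/(2a) = -5.77553 × 10^7 J/kg ≈ -57.76 MJ/kg

Final answer: -57.76 MJ/kg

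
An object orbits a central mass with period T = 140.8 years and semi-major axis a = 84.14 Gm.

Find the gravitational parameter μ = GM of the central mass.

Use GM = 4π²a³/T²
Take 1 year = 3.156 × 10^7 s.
T = 140.8 years = 4.44365 × 10^9 s
a = 84.14 Gm = 8.414 × 10^10 m
a³ = 5.95672 × 10^32 m³
T² = 1.9746 × 10^19 s²
GM = 4π² × (5.95672 × 10^32) / (1.9746 × 10^19) = 1.19093 × 10^15 m³/s²
GM ≈ 1.191 × 10^15 m³/s²

Final answer: GM = 1.191 × 10^15 m³/s²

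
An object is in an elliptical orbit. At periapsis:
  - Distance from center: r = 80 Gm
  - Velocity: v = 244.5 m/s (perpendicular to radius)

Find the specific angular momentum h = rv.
r = 80 Gm = 8 × 10^10 m
v = 244.5 m/s
h = rv = 8 × 10^10 × 244.5 = 1.956 × 10^13 m²/s ≈ 1.956 × 10^13 m²/s

Final answer: h = 1.956 × 10^13 m²/s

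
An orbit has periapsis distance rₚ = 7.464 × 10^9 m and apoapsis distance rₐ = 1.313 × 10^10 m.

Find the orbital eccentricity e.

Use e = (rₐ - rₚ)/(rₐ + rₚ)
rₚ = 7.464 × 10^9 m
rₐ = 1.313 × 10^10 m
rₐ − rₚ = 5.666 × 10^9 m
rₐ + rₚ = 2.0594 × 10^10 m
e = (rₐ − rₚ)/(rₐ + rₚ) = 0.275129

Final answer: e = 0.2751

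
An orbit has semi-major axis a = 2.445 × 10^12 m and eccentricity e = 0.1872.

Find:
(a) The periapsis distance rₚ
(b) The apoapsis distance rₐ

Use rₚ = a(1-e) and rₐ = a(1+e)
a = 2.445 × 10^12 m
e = 0.1872:  1 − e = 0.8128,  1 + e = 1.1872
(a) rₚ = a(1 − e) = 2.445 × 10^12 m × 0.8128 = 1.9873 × 10^12 m ≈ 1.987 × 10^12 m
(b) rₐ = a(1 + e) = 2.445 × 10^12 m × 1.1872 = 2.9027 × 10^12 m ≈ 2.903 × 10^12 m

Final answer:
(a) rₚ = 1.987 × 10^12 m
(b) rₐ = 2.903 × 10^12 m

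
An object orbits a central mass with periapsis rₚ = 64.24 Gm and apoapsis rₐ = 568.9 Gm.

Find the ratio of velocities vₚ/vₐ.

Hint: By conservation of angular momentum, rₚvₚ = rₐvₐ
rₚ = 64.24 Gm = 6.424 × 10^10 m
rₐ = 568.9 Gm = 5.689 × 10^11 m
rₚvₚ = rₐvₐ  ⇒  vₚ/vₐ = rₐ/rₚ
vₚ/vₐ = (5.689 × 10^11) / (6.424 × 10^10) = 8.85585

Final answer: vₚ/vₐ = 8.856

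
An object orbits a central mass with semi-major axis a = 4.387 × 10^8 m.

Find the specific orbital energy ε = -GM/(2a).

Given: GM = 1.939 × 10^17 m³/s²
a = 4.387 × 10^8 m
GM = 1.939 × 10^17 m³/s²
2a = 8.774 × 10^8 m
ε = −GM/(2a) = -2.20994 × 10^8 J/kg ≈ -221 MJ/kg

Final answer: -221 MJ/kg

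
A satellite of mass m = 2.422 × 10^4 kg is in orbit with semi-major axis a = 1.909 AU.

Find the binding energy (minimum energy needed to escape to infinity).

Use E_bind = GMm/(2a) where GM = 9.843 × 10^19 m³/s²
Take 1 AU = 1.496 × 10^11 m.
a = 1.909 AU = 2.85586 × 10^11 m
GM = 9.843 × 10^19 m³/s²
m = 2.422 × 10^4 kg
GMm = 9.843 × 10^19 × 24220 = 2.38397 × 10^24 m³·kg/s²
2a = 5.71173 × 10^11 m
E_bind = GMm/(2a) = 4.17382 × 10^12 J ≈ 4.174 TJ

Final answer: 4.174 TJ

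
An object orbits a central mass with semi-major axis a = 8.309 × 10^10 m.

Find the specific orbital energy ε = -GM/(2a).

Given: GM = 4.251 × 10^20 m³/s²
a = 8.309 × 10^10 m
GM = 4.251 × 10^20 m³/s²
2a = 1.6618 × 10^11 m
ε = −GM/(2a) = -2.55807 × 10^9 J/kg ≈ -2.558 GJ/kg

Final answer: -2.558 GJ/kg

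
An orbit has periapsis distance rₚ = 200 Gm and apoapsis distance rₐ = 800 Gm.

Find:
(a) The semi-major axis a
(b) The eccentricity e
rₚ = 200 Gm = 2 × 10^11 m
rₐ = 800 Gm = 8 × 10^11 m
(a) a = (rₚ + rₐ)/2 = 5 × 10^11 m ≈ 500 Gm
(b) e = (rₐ − rₚ)/(rₐ + rₚ) = (6 × 10^11) / (1 × 10^12) = 0.6

Final answer:
(a) a = 500 Gm
(b) e = 0.6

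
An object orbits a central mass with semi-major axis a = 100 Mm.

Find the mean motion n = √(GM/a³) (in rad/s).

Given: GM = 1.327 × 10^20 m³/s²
a = 100 Mm = 1 × 10^8 m
GM = 1.327 × 10^20 m³/s²
a³ = 1 × 10^24 m³
GM/a³ = (1.327 × 10^20) / (1 × 10^24) = 0.0001327 s⁻²
n = √(GM/a³) = 0.0115195 rad/s ≈ 0.01152 rad/s

Final answer: n = 0.01152 rad/s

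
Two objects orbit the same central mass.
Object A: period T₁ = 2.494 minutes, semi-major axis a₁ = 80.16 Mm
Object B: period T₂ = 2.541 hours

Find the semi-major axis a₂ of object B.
T₁ = 2.494 minutes = 149.64 s
T₂ = 2.541 hours = 9147.6 s
a₁ = 80.16 Mm = 8.016 × 10^7 m
Kepler's third law: (T₂/T₁)² = (a₂/a₁)³  ⇒  a₂ = a₁ (T₂/T₁)^(2/3)
T₂/T₁ = 61.1307
(T₂/T₁)^(2/3) = 15.5181
a₂ = 8.016 × 10^7 m × 15.5181 = 1.24393 × 10^9 m ≈ 1.244 Gm

Final answer: a₂ = 1.244 Gm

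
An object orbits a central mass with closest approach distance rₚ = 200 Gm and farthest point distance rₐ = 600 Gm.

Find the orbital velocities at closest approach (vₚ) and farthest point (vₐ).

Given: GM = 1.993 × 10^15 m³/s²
rₚ = 200 Gm = 2 × 10^11 m
rₐ = 600 Gm = 6 × 10^11 m
GM = 1.993 × 10^15 m³/s²
a = (rₚ + rₐ)/2 = 4 × 10^11 m
Vis-viva: v² = GM (2/r − 1/a)
vₚ² = 1.993 × 10^15 × (1 × 10^-11 − 2.5 × 10^-12) = 14947.5 m²/s²
vₚ = 122.26 m/s ≈ 122.3 m/s
vₐ² = 1.993 × 10^15 × (3.33333 × 10^-12 − 2.5 × 10^-12) = 1660.83 m²/s²
vₐ = 40.7533 m/s ≈ 40.75 m/s

Final answer: vₚ = 122.3 m/s, vₐ = 40.75 m/s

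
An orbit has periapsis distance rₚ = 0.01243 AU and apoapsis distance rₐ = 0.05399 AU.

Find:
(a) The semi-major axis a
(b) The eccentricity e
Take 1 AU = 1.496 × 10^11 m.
rₚ = 0.01243 AU = 1.85953 × 10^9 m
rₐ = 0.05399 AU = 8.0769 × 10^9 m
(a) a = (rₚ + rₐ)/2 = 4.96822 × 10^9 m ≈ 0.03321 AU
(b) e = (rₐ − rₚ)/(rₐ + rₚ) = (6.21738 × 10^9) / (9.93643 × 10^9) = 0.625715

Final answer:
(a) a = 0.03321 AU
(b) e = 0.6257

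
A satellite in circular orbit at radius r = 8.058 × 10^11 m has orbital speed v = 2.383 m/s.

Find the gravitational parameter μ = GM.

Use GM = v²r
r = 8.058 × 10^11 m
v = 2.383 m/s
v² = 5.67869 m²/s²
GM = v²r = 5.67869 × 8.058 × 10^11 = 4.57589 × 10^12 m³/s²
GM ≈ 4.576 × 10^12 m³/s²

Final answer: GM = 4.576 × 10^12 m³/s²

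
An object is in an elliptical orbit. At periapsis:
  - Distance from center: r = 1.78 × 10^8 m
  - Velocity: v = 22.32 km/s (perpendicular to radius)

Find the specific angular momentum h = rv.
r = 1.78 × 10^8 m
v = 22.32 km/s = 22320 m/s
h = rv = 1.78 × 10^8 × 22320 = 3.97296 × 10^12 m²/s ≈ 3.973 × 10^12 m²/s

Final answer: h = 3.973 × 10^12 m²/s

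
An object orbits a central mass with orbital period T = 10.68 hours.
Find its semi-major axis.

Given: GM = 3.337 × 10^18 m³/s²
T = 10.68 hours = 38448 s
GM = 3.337 × 10^18 m³/s²
Kepler's third law: a³ = GM T² / (4π²)
T² = 1.47825 × 10^9 s²
a³ = (3.337 × 10^18) × (1.47825 × 10^9) / (4π²) = 1.24952 × 10^26 m³
a = (a³)^(1/3) = 4.99936 × 10^8 m ≈ 499.9 Mm

Final answer: 499.9 Mm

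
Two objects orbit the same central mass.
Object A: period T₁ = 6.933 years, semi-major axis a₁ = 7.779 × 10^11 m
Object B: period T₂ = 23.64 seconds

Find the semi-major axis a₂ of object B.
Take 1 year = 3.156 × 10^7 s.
T₁ = 6.933 years = 2.18805 × 10^8 s
T₂ = 23.64 seconds
a₁ = 7.779 × 10^11 m
Kepler's third law: (T₂/T₁)² = (a₂/a₁)³  ⇒  a₂ = a₁ (T₂/T₁)^(2/3)
T₂/T₁ = 1.08041 × 10^-7
(T₂/T₁)^(2/3) = 2.26843 × 10^-5
a₂ = 7.779 × 10^11 m × 2.26843 × 10^-5 = 1.76461 × 10^7 m ≈ 1.765 × 10^7 m

Final answer: a₂ = 1.765 × 10^7 m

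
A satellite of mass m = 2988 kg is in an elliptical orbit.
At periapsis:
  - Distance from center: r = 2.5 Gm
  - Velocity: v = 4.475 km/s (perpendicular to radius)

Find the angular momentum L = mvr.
r = 2.5 Gm = 2.5 × 10^9 m
v = 4.475 km/s = 4475 m/s
vr = 4475 × 2.5 × 10^9 = 1.11875 × 10^13 m²/s
L = m × vr = 2988 × 1.11875 × 10^13 = 3.34282 × 10^16 kg·m²/s ≈ 3.343 × 10^16 kg·m²/s

Final answer: L = 3.343 × 10^16 kg·m²/s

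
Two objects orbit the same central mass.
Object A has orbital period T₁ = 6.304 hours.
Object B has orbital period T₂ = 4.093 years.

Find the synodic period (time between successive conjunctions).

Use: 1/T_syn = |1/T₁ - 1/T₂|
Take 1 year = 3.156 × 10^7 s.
T₁ = 6.304 hours = 22694.4 s
T₂ = 4.093 years = 1.29175 × 10^8 s
1/T₁ = 4.40637 × 10^-5 s⁻¹
1/T₂ = 7.74143 × 10^-9 s⁻¹
|1/T₁ − 1/T₂| = 4.4056 × 10^-5 s⁻¹
T_syn = 1 / |1/T₁ − 1/T₂| = 22698.4 s ≈ 6.305 hours

Final answer: T_syn = 6.305 hours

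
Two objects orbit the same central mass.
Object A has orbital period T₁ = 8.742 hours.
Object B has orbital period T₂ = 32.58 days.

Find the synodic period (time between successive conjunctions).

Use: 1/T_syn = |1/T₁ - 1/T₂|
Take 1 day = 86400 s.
T₁ = 8.742 hours = 31471.2 s
T₂ = 32.58 days = 2.81491 × 10^6 s
1/T₁ = 3.17751 × 10^-5 s⁻¹
1/T₂ = 3.55251 × 10^-7 s⁻¹
|1/T₁ − 1/T₂| = 3.14198 × 10^-5 s⁻¹
T_syn = 1 / |1/T₁ − 1/T₂| = 31827 s ≈ 8.841 hours

Final answer: T_syn = 8.841 hours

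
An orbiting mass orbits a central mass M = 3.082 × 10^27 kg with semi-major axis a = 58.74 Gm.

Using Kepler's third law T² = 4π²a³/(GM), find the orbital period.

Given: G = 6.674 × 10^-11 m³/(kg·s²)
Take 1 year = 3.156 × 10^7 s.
M = 3.082 × 10^27 kg
GM = G × M = 6.674 × 10^-11 × 3.082 × 10^27 = 2.05693 × 10^17 m³/s²
a = 58.74 Gm = 5.874 × 10^10 m
a³ = 2.02676 × 10^32 m³
T = 2π √(a³/GM) = 2π √((2.02676 × 10^32) / (2.05693 × 10^17)) = 2π × 3.139 × 10^7 s
T = 1.97229 × 10^8 s ≈ 6.249 years

Final answer: 6.249 years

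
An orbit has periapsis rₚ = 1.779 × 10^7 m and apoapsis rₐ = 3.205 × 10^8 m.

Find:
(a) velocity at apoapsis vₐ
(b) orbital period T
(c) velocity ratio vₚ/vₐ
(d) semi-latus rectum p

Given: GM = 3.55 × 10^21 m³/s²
rₚ = 1.779 × 10^7 m
rₐ = 3.205 × 10^8 m
GM = 3.55 × 10^21 m³/s²
a = (rₚ + rₐ)/2 = 1.69145 × 10^8 m
e = (rₐ − rₚ)/(rₐ + rₚ) = (3.0271 × 10^8) / (3.3829 × 10^8) = 0.894824
(a) vₐ² = GM (2/rₐ − 1/a) = 3.55 × 10^21 × (6.24025 × 10^-9 − 5.91209 × 10^-9) = 1.16498 × 10^12 m²/s²;  vₐ = 1.07934 × 10^6 m/s ≈ 1079 km/s
(b) a³ = 4.83924 × 10^24 m³;  T = 2π √(a³/GM) = 2π × 36.9211 s = 231.982 s ≈ 3.866 minutes
(c) vₚ/vₐ = rₐ/rₚ (angular momentum) = (3.205 × 10^8) / (1.779 × 10^7) = 18.0157 ≈ 18.02
(d) 1 − e² = 0.19929;  p = a(1 − e²) = 1.69145 × 10^8 × 0.19929 = 3.37089 × 10^7 m ≈ 3.371 × 10^7 m

Final answer:
(a) velocity at apoapsis vₐ = 1079 km/s
(b) orbital period T = 3.866 minutes
(c) velocity ratio vₚ/vₐ = 18.02
(d) semi-latus rectum p = 3.371 × 10^7 m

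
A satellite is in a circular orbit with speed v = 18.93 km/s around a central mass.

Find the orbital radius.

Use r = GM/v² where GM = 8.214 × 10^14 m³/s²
v = 18.93 km/s = 18930 m/s
GM = 8.214 × 10^14 m³/s²
v² = 3.58345 × 10^8 m²/s²
r = GM/v² = (8.214 × 10^14) / (3.58345 × 10^8) = 2.29221 × 10^6 m ≈ 2.292 Mm

Final answer: 2.292 Mm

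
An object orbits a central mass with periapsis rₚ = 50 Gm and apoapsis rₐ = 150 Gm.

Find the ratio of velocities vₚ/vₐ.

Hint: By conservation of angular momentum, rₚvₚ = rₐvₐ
rₚ = 50 Gm = 5 × 10^10 m
rₐ = 150 Gm = 1.5 × 10^11 m
rₚvₚ = rₐvₐ  ⇒  vₚ/vₐ = rₐ/rₚ
vₚ/vₐ = (1.5 × 10^11) / (5 × 10^10) = 3

Final answer: vₚ/vₐ = 3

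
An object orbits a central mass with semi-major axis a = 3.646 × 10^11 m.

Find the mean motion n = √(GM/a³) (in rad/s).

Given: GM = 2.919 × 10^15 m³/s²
a = 3.646 × 10^11 m
GM = 2.919 × 10^15 m³/s²
a³ = 4.84674 × 10^34 m³
GM/a³ = (2.919 × 10^15) / (4.84674 × 10^34) = 6.0226 × 10^-20 s⁻²
n = √(GM/a³) = 2.4541 × 10^-10 rad/s ≈ 2.454 × 10^-10 rad/s

Final answer: n = 2.454 × 10^-10 rad/s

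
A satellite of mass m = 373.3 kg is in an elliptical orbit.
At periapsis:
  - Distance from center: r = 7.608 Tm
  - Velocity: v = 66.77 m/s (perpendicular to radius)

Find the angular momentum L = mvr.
r = 7.608 Tm = 7.608 × 10^12 m
v = 66.77 m/s
vr = 66.77 × 7.608 × 10^12 = 5.07986 × 10^14 m²/s
L = m × vr = 373.3 × 5.07986 × 10^14 = 1.89631 × 10^17 kg·m²/s ≈ 1.896 × 10^17 kg·m²/s

Final answer: L = 1.896 × 10^17 kg·m²/s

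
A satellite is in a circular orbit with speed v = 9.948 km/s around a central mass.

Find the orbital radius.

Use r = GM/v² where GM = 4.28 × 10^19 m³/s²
v = 9.948 km/s = 9948 m/s
GM = 4.28 × 10^19 m³/s²
v² = 9.89627 × 10^7 m²/s²
r = GM/v² = (4.28 × 10^19) / (9.89627 × 10^7) = 4.32486 × 10^11 m ≈ 4.325 × 10^11 m

Final answer: 4.325 × 10^11 m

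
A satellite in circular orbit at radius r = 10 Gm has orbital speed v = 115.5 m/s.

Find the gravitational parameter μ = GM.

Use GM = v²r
r = 10 Gm = 1 × 10^10 m
v = 115.5 m/s
v² = 13340.2 m²/s²
GM = v²r = 13340.2 × 1 × 10^10 = 1.33402 × 10^14 m³/s²
GM ≈ 1.334 × 10^14 m³/s²

Final answer: GM = 1.334 × 10^14 m³/s²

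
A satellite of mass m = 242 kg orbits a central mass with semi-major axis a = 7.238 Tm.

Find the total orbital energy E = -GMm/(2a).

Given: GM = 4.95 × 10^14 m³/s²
a = 7.238 Tm = 7.238 × 10^12 m
GM = 4.95 × 10^14 m³/s²
2a = 1.4476 × 10^13 m
GMm = 4.95 × 10^14 × 242 = 1.1979 × 10^17 m³·kg/s²
E = −GMm/(2a) = -8275.08 J ≈ -8.275 kJ

Final answer: -8.275 kJ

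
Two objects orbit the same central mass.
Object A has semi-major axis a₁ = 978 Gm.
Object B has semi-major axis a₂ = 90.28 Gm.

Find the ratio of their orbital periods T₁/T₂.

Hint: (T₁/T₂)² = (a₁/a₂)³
a₁ = 978 Gm = 9.78 × 10^11 m
a₂ = 90.28 Gm = 9.028 × 10^10 m
a₁/a₂ = 10.833
T₁/T₂ = (a₁/a₂)^(3/2) = (10.833)^1.5 = 35.655

Final answer: T₁/T₂ = 35.66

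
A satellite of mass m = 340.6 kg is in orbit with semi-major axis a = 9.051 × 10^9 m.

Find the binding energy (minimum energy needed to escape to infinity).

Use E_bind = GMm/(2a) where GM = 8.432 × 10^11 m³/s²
a = 9.051 × 10^9 m
GM = 8.432 × 10^11 m³/s²
m = 340.6 kg
GMm = 8.432 × 10^11 × 340.6 = 2.87194 × 10^14 m³·kg/s²
2a = 1.8102 × 10^10 m
E_bind = GMm/(2a) = 15865.3 J ≈ 15.87 kJ

Final answer: 15.87 kJ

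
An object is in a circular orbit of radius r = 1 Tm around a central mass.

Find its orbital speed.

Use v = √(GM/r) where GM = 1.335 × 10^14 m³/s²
r = 1 Tm = 1 × 10^12 m
GM = 1.335 × 10^14 m³/s²
GM/r = (1.335 × 10^14) / (1 × 10^12) = 133.5 m²/s²
v = √(GM/r) = 11.5542 m/s ≈ 11.55 m/s

Final answer: 11.55 m/s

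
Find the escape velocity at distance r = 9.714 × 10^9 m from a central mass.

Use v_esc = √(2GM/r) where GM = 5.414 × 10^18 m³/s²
r = 9.714 × 10^9 m
GM = 5.414 × 10^18 m³/s²
2GM/r = 2 × (5.414 × 10^18) / (9.714 × 10^9) = 1.11468 × 10^9 m²/s²
v_esc = √(2GM/r) = 33386.8 m/s ≈ 33.39 km/s

Final answer: 33.39 km/s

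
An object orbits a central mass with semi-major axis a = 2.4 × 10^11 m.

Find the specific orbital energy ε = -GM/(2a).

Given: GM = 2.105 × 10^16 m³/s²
a = 2.4 × 10^11 m
GM = 2.105 × 10^16 m³/s²
2a = 4.8 × 10^11 m
ε = −GM/(2a) = -43854.2 J/kg ≈ -43.85 kJ/kg

Final answer: -43.85 kJ/kg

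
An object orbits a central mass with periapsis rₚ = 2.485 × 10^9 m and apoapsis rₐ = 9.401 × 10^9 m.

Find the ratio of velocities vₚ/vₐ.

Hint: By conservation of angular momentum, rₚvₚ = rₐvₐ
rₚ = 2.485 × 10^9 m
rₐ = 9.401 × 10^9 m
rₚvₚ = rₐvₐ  ⇒  vₚ/vₐ = rₐ/rₚ
vₚ/vₐ = (9.401 × 10^9) / (2.485 × 10^9) = 3.7831

Final answer: vₚ/vₐ = 3.783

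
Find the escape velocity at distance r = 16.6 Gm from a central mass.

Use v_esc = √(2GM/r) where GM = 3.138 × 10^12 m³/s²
r = 16.6 Gm = 1.66 × 10^10 m
GM = 3.138 × 10^12 m³/s²
2GM/r = 2 × (3.138 × 10^12) / (1.66 × 10^10) = 378.072 m²/s²
v_esc = √(2GM/r) = 19.4441 m/s ≈ 19.44 m/s

Final answer: 19.44 m/s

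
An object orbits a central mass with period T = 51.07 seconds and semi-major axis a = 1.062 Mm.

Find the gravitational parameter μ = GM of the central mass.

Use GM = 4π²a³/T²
T = 51.07 seconds
a = 1.062 Mm = 1.062 × 10^6 m
a³ = 1.19777 × 10^18 m³
T² = 2608.14 s²
GM = 4π² × (1.19777 × 10^18) / 2608.14 = 1.81302 × 10^16 m³/s²
GM ≈ 1.813 × 10^16 m³/s²

Final answer: GM = 1.813 × 10^16 m³/s²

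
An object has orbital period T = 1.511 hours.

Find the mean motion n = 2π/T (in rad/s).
T = 1.511 hours = 5439.6 s
n = 2π / 5439.6 s = 0.00115508 rad/s ≈ 0.001155 rad/s

Final answer: n = 0.001155 rad/s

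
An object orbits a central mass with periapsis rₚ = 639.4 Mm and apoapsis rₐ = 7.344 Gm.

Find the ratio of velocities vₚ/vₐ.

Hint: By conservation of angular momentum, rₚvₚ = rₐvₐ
rₚ = 639.4 Mm = 6.394 × 10^8 m
rₐ = 7.344 Gm = 7.344 × 10^9 m
rₚvₚ = rₐvₐ  ⇒  vₚ/vₐ = rₐ/rₚ
vₚ/vₐ = (7.344 × 10^9) / (6.394 × 10^8) = 11.4858

Final answer: vₚ/vₐ = 11.49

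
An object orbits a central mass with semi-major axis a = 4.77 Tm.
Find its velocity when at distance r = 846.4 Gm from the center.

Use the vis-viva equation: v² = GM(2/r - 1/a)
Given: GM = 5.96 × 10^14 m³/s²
a = 4.77 Tm = 4.77 × 10^12 m
r = 846.4 Gm = 8.464 × 10^11 m
GM = 5.96 × 10^14 m³/s²
2/r − 1/a = 2.36295 × 10^-12 − 2.09644 × 10^-13 = 2.15331 × 10^-12 m⁻¹
v² = GM (2/r − 1/a) = 1283.37 m²/s²
v = 35.8242 m/s ≈ 35.82 m/s

Final answer: 35.82 m/s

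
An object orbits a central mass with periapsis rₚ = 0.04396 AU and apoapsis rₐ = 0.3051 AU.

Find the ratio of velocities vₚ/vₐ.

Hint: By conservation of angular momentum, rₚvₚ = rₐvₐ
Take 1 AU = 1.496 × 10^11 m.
rₚ = 0.04396 AU = 6.57642 × 10^9 m
rₐ = 0.3051 AU = 4.5643 × 10^10 m
rₚvₚ = rₐvₐ  ⇒  vₚ/vₐ = rₐ/rₚ
vₚ/vₐ = (4.5643 × 10^10) / (6.57642 × 10^9) = 6.9404

Final answer: vₚ/vₐ = 6.94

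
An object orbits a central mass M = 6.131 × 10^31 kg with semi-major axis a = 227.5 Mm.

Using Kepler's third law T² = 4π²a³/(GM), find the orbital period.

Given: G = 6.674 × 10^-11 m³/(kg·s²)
M = 6.131 × 10^31 kg
GM = G × M = 6.674 × 10^-11 × 6.131 × 10^31 = 4.09183 × 10^21 m³/s²
a = 227.5 Mm = 2.275 × 10^8 m
a³ = 1.17745 × 10^25 m³
T = 2π √(a³/GM) = 2π √((1.17745 × 10^25) / (4.09183 × 10^21)) = 2π × 53.643 s
T = 337.049 s ≈ 5.617 minutes

Final answer: 5.617 minutes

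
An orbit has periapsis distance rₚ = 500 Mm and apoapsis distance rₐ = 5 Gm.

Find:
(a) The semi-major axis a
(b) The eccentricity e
rₚ = 500 Mm = 5 × 10^8 m
rₐ = 5 Gm = 5 × 10^9 m
(a) a = (rₚ + rₐ)/2 = 2.75 × 10^9 m ≈ 2.75 Gm
(b) e = (rₐ − rₚ)/(rₐ + rₚ) = (4.5 × 10^9) / (5.5 × 10^9) = 0.818182

Final answer:
(a) a = 2.75 Gm
(b) e = 0.8182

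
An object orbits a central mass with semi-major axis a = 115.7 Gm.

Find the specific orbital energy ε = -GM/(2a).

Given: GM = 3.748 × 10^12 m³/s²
a = 115.7 Gm = 1.157 × 10^11 m
GM = 3.748 × 10^12 m³/s²
2a = 2.314 × 10^11 m
ε = −GM/(2a) = -16.1971 J/kg ≈ -16.2 J/kg

Final answer: -16.2 J/kg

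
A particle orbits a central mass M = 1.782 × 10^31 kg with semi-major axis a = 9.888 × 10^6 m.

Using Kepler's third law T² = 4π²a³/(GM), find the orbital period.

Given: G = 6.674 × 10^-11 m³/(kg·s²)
M = 1.782 × 10^31 kg
GM = G × M = 6.674 × 10^-11 × 1.782 × 10^31 = 1.18931 × 10^21 m³/s²
a = 9.888 × 10^6 m
a³ = 9.66775 × 10^20 m³
T = 2π √(a³/GM) = 2π √((9.66775 × 10^20) / (1.18931 × 10^21)) = 2π × 0.901604 s
T = 5.66494 s ≈ 5.665 seconds

Final answer: 5.665 seconds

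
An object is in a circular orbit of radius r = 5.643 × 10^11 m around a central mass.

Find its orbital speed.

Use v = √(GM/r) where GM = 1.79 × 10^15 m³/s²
r = 5.643 × 10^11 m
GM = 1.79 × 10^15 m³/s²
GM/r = (1.79 × 10^15) / (5.643 × 10^11) = 3172.07 m²/s²
v = √(GM/r) = 56.3211 m/s ≈ 56.32 m/s

Final answer: 56.32 m/s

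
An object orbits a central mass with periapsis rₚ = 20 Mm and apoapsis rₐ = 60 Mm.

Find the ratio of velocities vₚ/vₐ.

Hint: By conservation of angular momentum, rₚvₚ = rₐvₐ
rₚ = 20 Mm = 2 × 10^7 m
rₐ = 60 Mm = 6 × 10^7 m
rₚvₚ = rₐvₐ  ⇒  vₚ/vₐ = rₐ/rₚ
vₚ/vₐ = (6 × 10^7) / (2 × 10^7) = 3

Final answer: vₚ/vₐ = 3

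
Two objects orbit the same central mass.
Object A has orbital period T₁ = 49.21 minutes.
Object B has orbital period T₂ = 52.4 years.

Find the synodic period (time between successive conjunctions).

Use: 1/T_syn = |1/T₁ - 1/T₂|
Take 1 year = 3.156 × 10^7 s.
T₁ = 49.21 minutes = 2952.6 s
T₂ = 52.4 years = 1.65374 × 10^9 s
1/T₁ = 0.000338685 s⁻¹
1/T₂ = 6.04689 × 10^-10 s⁻¹
|1/T₁ − 1/T₂| = 0.000338684 s⁻¹
T_syn = 1 / |1/T₁ − 1/T₂| = 2952.61 s ≈ 49.21 minutes

Final answer: T_syn = 49.21 minutes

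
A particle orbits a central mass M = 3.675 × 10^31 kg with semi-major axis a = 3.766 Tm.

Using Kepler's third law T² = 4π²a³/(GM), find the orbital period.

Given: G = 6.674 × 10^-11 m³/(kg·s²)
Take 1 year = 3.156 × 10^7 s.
M = 3.675 × 10^31 kg
GM = G × M = 6.674 × 10^-11 × 3.675 × 10^31 = 2.45269 × 10^21 m³/s²
a = 3.766 Tm = 3.766 × 10^12 m
a³ = 5.34123 × 10^37 m³
T = 2π √(a³/GM) = 2π √((5.34123 × 10^37) / (2.45269 × 10^21)) = 2π × 1.4757 × 10^8 s
T = 9.27211 × 10^8 s ≈ 29.38 years

Final answer: 29.38 years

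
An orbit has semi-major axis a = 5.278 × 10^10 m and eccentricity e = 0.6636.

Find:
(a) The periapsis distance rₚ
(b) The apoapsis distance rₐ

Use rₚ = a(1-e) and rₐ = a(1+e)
a = 5.278 × 10^10 m
e = 0.6636:  1 − e = 0.3364,  1 + e = 1.6636
(a) rₚ = a(1 − e) = 5.278 × 10^10 m × 0.3364 = 1.77552 × 10^10 m ≈ 1.776 × 10^10 m
(b) rₐ = a(1 + e) = 5.278 × 10^10 m × 1.6636 = 8.78048 × 10^10 m ≈ 8.78 × 10^10 m

Final answer:
(a) rₚ = 1.776 × 10^10 m
(b) rₐ = 8.78 × 10^10 m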